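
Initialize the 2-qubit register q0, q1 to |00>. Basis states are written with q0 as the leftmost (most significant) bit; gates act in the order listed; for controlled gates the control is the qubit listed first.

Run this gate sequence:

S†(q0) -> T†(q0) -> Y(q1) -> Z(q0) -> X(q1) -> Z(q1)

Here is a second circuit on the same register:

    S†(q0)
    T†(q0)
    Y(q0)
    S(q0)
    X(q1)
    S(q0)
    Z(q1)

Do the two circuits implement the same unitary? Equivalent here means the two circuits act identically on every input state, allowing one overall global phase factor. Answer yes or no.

No: there is an input state on which the two circuits produce genuinely different outputs (not merely differing by a phase).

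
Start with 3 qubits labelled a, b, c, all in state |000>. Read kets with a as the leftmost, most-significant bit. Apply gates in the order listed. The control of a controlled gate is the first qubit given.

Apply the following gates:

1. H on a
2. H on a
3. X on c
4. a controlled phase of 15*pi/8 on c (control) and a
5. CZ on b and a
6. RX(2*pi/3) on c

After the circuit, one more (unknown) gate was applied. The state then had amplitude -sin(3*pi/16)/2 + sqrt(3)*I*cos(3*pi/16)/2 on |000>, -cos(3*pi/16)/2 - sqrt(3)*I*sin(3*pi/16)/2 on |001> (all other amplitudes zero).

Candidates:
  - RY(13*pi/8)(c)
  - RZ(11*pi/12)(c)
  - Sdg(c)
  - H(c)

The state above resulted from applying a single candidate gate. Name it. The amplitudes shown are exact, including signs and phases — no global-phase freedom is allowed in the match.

It was RY(13*pi/8)(c) that produced the state shown.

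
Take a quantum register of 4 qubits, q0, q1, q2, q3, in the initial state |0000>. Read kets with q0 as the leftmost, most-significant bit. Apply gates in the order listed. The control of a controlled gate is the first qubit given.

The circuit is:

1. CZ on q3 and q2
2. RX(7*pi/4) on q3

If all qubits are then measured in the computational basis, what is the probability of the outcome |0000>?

The probability of measuring |0000> is sqrt(2)/4 + 1/2.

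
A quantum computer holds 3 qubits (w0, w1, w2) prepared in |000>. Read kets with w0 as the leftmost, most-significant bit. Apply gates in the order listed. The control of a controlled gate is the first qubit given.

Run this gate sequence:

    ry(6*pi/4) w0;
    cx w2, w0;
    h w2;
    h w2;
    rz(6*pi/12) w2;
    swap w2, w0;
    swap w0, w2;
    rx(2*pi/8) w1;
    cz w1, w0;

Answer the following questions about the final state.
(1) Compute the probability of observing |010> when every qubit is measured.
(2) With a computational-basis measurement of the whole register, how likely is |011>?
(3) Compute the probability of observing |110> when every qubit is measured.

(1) The probability of measuring |010> is 1/4 - sqrt(2)/8.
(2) Outcome |011> occurs with probability 0.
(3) The probability of measuring |110> is 1/4 - sqrt(2)/8.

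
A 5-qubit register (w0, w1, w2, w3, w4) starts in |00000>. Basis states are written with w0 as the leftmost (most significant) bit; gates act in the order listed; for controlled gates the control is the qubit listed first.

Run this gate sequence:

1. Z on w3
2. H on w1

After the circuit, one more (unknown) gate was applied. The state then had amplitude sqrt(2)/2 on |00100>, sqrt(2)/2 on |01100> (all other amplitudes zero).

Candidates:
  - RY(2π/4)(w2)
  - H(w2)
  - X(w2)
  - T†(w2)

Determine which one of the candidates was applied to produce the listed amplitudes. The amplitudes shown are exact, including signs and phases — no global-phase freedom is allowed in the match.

The applied gate was X(w2).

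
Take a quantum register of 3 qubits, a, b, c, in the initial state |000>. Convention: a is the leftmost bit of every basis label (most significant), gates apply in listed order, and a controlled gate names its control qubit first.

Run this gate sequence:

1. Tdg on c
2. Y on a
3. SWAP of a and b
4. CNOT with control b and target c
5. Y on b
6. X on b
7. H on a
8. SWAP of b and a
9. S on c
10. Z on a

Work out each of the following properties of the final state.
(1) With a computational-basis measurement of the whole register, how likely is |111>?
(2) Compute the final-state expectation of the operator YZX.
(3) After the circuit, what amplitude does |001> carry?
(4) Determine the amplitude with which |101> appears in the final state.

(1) The probability of measuring |111> is 1/2.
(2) The expectation value of YZX is 0.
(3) |001> carries amplitude 0 in the final state.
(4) |101> carries amplitude -sqrt(2)*I/2 in the final state.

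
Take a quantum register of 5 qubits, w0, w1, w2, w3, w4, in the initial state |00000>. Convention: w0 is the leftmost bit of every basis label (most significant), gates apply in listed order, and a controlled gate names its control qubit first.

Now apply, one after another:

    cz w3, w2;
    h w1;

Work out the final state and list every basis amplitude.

The resulting statevector has amplitude sqrt(2)/2 on |00000>, sqrt(2)/2 on |01000>, and 0 on every other basis state.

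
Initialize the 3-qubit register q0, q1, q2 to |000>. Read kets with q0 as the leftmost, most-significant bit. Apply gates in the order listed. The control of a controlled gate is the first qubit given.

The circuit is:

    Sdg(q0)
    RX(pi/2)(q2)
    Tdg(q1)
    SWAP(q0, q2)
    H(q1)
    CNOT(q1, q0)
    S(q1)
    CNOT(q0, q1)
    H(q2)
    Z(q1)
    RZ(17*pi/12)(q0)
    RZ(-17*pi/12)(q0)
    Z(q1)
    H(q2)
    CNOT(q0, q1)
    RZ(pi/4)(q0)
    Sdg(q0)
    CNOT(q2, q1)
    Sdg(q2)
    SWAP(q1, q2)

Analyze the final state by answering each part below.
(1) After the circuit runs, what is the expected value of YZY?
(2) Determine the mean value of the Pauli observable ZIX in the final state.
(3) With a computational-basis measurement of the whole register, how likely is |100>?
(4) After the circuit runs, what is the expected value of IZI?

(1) The expectation value of YZY is -sqrt(2)/2. Key observation: steps 8-15 multiply out to the identity, so the circuit reduces to the remaining gates.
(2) In the final state, ZIX has expectation 1.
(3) A full measurement returns |100> with probability 1/4.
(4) The observable IZI averages to 1.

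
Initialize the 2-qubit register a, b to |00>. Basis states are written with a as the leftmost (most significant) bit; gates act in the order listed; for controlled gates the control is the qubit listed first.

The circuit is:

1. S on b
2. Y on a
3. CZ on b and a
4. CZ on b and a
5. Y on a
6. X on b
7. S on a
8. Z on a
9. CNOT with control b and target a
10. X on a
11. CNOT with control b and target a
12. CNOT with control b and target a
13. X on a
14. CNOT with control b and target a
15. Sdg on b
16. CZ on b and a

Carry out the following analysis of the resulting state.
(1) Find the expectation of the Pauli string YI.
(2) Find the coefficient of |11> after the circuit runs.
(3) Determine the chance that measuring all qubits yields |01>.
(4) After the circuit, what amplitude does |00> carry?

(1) In the final state, YI has expectation 0. Key observation: the block from step 9 through step 14 cancels to the identity and can be dropped.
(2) The amplitude on |11> is 0.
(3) The probability of measuring |01> is 1.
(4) |00> carries amplitude 0 in the final state.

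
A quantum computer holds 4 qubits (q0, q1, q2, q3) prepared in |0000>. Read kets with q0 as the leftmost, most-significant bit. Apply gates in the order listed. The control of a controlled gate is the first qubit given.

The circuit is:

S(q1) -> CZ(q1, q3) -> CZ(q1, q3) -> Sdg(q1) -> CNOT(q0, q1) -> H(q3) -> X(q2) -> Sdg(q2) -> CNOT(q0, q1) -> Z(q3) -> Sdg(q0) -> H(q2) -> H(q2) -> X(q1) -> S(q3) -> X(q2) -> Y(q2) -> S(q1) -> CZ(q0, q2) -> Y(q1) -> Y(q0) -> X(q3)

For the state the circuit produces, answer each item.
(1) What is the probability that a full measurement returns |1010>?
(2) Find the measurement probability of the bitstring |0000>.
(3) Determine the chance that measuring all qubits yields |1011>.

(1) Outcome |1010> occurs with probability 1/2. Key observation: steps 1-4 multiply out to the identity, so the circuit reduces to the remaining gates.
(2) The probability of measuring |0000> is 0.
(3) A full measurement returns |1011> with probability 1/2.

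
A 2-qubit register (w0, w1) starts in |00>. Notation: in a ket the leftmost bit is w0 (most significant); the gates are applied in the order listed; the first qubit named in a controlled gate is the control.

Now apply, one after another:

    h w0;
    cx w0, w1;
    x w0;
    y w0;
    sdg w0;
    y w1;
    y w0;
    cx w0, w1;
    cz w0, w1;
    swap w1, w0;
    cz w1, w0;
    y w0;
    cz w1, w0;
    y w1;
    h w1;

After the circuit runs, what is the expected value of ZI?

The expectation value of ZI is -1.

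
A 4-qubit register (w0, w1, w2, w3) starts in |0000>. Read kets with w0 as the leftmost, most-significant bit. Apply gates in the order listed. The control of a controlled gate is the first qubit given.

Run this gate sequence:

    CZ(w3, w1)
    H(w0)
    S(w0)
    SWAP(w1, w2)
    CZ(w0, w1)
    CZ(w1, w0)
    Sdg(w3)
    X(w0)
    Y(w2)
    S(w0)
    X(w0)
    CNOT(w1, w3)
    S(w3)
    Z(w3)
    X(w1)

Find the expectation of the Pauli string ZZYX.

In the final state, ZZYX has expectation 0.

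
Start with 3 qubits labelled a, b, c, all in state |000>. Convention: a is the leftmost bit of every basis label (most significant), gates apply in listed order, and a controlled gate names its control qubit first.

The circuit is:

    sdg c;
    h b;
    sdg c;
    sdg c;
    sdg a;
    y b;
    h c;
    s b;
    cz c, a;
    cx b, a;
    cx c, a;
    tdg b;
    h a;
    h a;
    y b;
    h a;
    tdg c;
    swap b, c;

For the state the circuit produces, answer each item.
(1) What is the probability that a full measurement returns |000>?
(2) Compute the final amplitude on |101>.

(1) A full measurement returns |000> with probability 1/8.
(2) The final state's coefficient on |101> equals sqrt(2)/4.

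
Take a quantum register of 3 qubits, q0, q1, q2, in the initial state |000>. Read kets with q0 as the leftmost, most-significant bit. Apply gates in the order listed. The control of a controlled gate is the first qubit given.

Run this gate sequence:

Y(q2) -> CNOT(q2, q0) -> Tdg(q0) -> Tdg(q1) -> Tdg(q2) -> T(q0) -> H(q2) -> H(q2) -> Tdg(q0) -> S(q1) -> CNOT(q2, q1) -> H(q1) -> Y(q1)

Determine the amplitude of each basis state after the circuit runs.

After the circuit, the state carries amplitude sqrt(2)*I/2 on |101>, sqrt(2)*I/2 on |111>, and 0 on every other basis state. Key observation: the block from step 6 through step 9 cancels to the identity and can be dropped.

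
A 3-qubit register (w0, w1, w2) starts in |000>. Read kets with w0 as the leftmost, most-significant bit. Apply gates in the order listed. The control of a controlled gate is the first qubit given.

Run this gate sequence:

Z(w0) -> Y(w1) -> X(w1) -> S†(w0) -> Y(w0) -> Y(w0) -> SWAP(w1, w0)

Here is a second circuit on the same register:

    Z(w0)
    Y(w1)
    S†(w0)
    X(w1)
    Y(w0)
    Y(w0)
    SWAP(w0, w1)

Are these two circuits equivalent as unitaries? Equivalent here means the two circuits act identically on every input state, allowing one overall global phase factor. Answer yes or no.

Yes: on every input state the two circuits agree up to one overall phase factor.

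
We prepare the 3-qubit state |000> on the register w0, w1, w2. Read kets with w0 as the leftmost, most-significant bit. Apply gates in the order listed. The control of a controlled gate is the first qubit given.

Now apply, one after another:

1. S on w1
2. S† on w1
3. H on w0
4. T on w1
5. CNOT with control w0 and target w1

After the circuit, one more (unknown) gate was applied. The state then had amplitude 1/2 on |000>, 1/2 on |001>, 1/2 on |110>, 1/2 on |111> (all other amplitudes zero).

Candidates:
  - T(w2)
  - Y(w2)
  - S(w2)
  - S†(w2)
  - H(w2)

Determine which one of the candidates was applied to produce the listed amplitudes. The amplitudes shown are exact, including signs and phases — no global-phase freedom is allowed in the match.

The applied gate was H(w2). Key observation: the block from step 1 through step 2 cancels to the identity and can be dropped.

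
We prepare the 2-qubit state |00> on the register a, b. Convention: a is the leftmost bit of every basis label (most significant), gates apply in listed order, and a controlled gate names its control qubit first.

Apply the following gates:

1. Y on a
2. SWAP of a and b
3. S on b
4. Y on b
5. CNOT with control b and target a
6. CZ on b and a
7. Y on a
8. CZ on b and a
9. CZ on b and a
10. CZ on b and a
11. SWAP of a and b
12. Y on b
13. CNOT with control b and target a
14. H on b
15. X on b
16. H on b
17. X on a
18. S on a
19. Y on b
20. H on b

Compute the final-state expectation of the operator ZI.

The observable ZI averages to -1.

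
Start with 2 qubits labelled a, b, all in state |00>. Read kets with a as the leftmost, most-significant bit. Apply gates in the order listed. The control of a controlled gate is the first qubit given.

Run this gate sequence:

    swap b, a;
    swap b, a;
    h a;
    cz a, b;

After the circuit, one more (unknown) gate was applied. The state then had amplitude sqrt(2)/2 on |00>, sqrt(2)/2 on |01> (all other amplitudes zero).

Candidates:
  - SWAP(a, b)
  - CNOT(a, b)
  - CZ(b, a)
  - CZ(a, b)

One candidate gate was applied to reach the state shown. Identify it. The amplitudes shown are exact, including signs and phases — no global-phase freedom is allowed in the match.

It was SWAP(a, b) that produced the state shown. Key observation: gates 1-2 undo each other exactly, leaving only the rest of the circuit to track.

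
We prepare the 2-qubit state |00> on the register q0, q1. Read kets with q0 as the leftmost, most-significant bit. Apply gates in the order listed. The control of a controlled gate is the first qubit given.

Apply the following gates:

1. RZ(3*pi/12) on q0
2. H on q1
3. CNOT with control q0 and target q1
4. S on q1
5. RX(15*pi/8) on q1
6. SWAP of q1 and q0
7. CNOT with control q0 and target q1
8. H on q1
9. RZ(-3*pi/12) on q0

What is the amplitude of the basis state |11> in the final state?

The amplitude on |11> is sqrt(2)*exp(I*pi/4)*sin(5*pi/16)/2.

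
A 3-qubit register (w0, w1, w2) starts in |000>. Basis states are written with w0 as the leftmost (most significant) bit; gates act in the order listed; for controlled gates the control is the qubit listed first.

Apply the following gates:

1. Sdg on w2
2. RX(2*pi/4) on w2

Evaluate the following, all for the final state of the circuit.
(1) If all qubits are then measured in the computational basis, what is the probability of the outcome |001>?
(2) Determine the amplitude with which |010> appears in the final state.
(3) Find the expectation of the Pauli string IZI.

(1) The probability of measuring |001> is 1/2.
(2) The final state's coefficient on |010> equals 0.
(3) The observable IZI averages to 1.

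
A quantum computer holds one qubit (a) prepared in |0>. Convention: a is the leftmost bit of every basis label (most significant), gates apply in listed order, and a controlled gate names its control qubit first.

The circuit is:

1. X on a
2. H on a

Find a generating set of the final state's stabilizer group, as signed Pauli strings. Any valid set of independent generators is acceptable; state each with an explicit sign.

The final state is stabilized by the group generated by -X; other independent generating sets are equally valid.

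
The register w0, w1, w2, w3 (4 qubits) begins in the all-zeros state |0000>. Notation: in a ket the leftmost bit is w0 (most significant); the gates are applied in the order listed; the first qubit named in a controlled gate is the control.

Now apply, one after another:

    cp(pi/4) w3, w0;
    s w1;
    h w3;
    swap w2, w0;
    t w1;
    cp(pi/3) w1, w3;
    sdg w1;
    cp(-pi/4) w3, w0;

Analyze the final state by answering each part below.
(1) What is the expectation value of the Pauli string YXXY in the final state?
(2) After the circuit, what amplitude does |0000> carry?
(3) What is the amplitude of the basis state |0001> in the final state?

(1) The observable YXXY averages to 0.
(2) The final state's coefficient on |0000> equals sqrt(2)/2.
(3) The amplitude on |0001> is sqrt(2)/2.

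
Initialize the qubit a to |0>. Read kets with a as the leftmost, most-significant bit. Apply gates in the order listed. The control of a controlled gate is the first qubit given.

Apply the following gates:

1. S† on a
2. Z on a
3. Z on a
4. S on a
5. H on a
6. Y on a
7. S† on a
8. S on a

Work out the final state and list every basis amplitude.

After the circuit, the state carries amplitude -sqrt(2)*I/2 on |0>, sqrt(2)*I/2 on |1>.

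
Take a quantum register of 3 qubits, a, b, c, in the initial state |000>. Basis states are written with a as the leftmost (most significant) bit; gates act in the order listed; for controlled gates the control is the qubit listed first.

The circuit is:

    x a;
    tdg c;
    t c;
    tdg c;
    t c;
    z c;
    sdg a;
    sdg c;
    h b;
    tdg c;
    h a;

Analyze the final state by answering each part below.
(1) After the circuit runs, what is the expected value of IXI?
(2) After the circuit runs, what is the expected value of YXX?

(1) The expectation value of IXI is 1. Key observation: the block from step 2 through step 5 cancels to the identity and can be dropped.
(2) The observable YXX averages to 0.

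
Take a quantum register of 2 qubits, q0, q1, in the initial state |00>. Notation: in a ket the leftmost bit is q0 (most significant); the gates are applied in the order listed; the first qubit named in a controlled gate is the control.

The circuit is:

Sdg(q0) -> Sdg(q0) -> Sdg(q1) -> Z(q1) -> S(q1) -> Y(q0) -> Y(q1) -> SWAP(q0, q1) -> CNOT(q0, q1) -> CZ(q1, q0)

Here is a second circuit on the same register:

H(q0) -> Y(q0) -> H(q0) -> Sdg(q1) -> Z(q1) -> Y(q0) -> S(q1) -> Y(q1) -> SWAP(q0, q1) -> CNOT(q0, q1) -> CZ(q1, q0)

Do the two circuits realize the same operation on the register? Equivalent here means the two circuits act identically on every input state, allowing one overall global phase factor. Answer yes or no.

No: there is an input state on which the two circuits produce genuinely different outputs (not merely differing by a phase).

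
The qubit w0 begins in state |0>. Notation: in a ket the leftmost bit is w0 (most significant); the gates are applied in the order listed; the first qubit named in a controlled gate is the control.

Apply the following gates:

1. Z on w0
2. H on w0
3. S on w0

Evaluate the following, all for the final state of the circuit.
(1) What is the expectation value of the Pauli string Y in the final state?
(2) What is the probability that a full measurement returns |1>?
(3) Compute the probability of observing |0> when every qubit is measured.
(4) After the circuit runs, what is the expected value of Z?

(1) The expectation value of Y is 1.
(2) A full measurement returns |1> with probability 1/2.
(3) A full measurement returns |0> with probability 1/2.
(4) The observable Z averages to 0.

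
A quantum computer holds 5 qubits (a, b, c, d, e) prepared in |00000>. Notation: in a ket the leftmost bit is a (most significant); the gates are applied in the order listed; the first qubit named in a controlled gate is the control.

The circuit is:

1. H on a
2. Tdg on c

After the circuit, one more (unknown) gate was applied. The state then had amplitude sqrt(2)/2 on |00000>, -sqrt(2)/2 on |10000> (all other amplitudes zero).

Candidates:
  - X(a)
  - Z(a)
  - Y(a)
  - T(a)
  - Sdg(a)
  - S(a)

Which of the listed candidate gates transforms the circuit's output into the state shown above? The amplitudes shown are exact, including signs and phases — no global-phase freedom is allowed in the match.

The applied gate was Z(a).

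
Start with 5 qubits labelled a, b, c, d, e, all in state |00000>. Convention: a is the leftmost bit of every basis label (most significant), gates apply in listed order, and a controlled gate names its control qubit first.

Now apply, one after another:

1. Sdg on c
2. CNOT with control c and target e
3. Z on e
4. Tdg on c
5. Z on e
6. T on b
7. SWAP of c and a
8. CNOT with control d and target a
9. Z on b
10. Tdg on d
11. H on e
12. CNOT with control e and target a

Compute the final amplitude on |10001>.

The final state's coefficient on |10001> equals sqrt(2)/2.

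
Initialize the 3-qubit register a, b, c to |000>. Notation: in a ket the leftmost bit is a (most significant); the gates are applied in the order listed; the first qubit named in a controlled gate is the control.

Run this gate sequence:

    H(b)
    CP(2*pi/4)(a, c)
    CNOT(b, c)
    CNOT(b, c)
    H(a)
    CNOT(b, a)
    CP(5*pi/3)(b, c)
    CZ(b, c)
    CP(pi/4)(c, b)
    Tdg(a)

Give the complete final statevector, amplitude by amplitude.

After the circuit, the state carries amplitude 1/2 on |000>, 0 on |001>, 1/2 on |010>, 0 on |011>, -exp(3*I*pi/4)/2 on |100>, 0 on |101>, -exp(3*I*pi/4)/2 on |110>, 0 on |111>. Key observation: the block from step 3 through step 4 cancels to the identity and can be dropped.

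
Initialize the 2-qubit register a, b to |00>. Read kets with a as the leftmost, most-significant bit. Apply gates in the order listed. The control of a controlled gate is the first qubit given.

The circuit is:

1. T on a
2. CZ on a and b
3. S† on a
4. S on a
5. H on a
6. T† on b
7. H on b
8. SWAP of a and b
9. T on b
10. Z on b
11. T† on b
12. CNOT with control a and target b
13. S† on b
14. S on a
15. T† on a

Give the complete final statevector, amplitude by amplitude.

The final amplitudes are 1/2 on |00>, I/2 on |01>, -exp(I*pi/4)/2 on |10>, -exp(3*I*pi/4)/2 on |11>.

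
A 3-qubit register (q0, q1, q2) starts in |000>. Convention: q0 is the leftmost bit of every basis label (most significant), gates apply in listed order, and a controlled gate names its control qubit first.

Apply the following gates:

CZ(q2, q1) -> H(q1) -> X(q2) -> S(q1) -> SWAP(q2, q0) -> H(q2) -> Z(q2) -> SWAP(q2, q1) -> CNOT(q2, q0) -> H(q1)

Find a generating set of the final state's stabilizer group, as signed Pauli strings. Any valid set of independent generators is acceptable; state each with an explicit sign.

One valid set of independent stabilizer generators is +XIY, -ZIZ, -IZI (any independent generating set of the same group is equally correct).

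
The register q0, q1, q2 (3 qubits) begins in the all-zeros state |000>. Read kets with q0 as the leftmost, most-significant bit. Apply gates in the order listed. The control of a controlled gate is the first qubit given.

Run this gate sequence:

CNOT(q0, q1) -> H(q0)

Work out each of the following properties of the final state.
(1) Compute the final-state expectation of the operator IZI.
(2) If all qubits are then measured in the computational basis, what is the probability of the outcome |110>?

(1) In the final state, IZI has expectation 1.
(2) A full measurement returns |110> with probability 0.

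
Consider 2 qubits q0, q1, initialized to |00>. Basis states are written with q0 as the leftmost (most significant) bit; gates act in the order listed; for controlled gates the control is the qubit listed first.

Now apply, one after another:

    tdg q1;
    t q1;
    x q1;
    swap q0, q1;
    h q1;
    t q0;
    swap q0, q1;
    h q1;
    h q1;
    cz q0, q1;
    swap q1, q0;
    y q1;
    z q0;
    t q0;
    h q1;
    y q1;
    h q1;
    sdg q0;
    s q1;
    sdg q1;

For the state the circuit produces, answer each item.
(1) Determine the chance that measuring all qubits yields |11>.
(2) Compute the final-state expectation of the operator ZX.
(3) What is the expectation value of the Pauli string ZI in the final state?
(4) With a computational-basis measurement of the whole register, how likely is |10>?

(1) A full measurement returns |11> with probability 1/2. Key observation: the block from step 8 through step 9 cancels to the identity and can be dropped.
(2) The observable ZX averages to 1.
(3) In the final state, ZI has expectation -1.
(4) A full measurement returns |10> with probability 1/2.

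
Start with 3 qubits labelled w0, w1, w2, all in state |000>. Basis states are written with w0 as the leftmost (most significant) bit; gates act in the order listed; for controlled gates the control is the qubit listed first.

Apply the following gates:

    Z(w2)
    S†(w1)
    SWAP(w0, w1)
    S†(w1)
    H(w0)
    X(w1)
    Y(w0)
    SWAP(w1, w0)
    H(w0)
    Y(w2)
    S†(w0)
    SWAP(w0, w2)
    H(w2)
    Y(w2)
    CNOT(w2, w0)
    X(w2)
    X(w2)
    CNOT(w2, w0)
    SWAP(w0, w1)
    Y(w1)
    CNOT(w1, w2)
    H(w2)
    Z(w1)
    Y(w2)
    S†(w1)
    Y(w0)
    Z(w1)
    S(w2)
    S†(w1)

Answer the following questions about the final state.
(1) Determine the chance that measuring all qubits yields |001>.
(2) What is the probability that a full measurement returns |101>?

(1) Outcome |001> occurs with probability 1/4. Key observation: steps 15-18 multiply out to the identity, so the circuit reduces to the remaining gates.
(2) A full measurement returns |101> with probability 1/4.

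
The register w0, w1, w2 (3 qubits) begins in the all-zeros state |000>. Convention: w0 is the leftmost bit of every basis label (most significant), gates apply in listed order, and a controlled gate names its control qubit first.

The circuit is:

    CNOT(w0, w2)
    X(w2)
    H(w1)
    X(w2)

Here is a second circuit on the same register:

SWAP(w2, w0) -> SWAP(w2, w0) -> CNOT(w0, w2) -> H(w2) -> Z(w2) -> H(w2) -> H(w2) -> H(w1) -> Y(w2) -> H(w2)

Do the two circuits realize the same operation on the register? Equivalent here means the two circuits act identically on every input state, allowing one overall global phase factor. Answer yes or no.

No: there is an input state on which the two circuits produce genuinely different outputs (not merely differing by a phase).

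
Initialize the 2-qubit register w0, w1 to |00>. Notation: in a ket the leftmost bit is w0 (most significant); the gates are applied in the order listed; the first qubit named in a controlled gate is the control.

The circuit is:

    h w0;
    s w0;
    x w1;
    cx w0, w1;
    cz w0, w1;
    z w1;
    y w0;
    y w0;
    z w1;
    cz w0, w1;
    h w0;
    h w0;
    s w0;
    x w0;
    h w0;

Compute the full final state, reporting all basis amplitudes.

The resulting statevector has amplitude -1/2 on |00>, 1/2 on |01>, -1/2 on |10>, -1/2 on |11>. Key observation: gates 5-10 undo each other exactly, leaving only the rest of the circuit to track.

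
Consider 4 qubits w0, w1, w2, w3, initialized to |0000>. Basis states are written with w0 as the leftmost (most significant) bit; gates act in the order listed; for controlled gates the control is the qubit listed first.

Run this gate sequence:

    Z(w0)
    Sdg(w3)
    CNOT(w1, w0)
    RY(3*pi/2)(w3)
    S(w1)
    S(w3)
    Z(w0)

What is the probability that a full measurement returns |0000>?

A full measurement returns |0000> with probability 1/2.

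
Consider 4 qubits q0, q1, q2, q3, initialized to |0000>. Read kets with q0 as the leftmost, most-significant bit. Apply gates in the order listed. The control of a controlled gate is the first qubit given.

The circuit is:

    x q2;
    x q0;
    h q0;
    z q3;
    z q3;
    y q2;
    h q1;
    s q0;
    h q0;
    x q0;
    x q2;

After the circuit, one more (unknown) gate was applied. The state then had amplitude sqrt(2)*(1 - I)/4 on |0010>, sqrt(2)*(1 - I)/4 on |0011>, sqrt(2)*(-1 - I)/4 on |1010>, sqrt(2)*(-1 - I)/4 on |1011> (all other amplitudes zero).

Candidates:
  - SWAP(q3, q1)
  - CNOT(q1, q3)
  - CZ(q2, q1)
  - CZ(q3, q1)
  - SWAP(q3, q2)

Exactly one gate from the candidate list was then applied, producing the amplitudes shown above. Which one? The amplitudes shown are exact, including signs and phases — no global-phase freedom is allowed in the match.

The unique candidate consistent with the amplitudes is SWAP(q3, q1).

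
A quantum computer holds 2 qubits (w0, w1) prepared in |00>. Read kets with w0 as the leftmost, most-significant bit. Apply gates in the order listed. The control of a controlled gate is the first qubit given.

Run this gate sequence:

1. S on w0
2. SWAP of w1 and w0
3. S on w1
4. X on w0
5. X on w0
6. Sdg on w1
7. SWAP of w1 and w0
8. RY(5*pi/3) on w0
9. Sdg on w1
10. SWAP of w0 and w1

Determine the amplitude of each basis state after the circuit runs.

The final amplitudes are -sqrt(3)/2 on |00>, 1/2 on |01>, 0 on |10>, 0 on |11>. Key observation: the block from step 2 through step 7 cancels to the identity and can be dropped.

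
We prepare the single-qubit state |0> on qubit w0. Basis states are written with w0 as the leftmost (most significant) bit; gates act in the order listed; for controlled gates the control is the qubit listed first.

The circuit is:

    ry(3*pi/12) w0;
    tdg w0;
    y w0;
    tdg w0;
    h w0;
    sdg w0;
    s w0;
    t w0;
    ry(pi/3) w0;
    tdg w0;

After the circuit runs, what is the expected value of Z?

The expectation value of Z is -sqrt(2)/4 + sqrt(3)/4.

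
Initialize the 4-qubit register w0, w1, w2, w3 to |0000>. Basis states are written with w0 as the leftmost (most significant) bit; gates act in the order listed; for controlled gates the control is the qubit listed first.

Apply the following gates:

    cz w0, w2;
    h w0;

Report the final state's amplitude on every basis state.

The final amplitudes are sqrt(2)/2 on |0000>, sqrt(2)/2 on |1000>, and 0 on every other basis state.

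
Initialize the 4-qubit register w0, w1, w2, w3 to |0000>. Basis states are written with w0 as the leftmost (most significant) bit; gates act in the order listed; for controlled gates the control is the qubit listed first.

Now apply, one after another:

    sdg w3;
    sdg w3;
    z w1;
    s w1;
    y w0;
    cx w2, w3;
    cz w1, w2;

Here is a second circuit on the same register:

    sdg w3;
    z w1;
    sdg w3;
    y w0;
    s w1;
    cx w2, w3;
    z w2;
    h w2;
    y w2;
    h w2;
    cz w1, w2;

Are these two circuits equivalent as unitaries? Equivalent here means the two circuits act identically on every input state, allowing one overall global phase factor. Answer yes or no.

No, they are not equivalent — no single phase factor reconciles the two unitaries.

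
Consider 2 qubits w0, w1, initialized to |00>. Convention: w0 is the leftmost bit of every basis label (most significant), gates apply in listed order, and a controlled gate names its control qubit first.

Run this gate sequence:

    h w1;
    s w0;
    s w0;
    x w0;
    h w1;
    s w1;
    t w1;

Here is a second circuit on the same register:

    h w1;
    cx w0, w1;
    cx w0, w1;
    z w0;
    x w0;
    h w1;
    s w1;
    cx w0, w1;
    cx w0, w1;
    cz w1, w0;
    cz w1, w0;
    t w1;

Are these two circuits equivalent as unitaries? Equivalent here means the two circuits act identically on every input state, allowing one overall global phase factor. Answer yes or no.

Yes: on every input state the two circuits agree up to one overall phase factor.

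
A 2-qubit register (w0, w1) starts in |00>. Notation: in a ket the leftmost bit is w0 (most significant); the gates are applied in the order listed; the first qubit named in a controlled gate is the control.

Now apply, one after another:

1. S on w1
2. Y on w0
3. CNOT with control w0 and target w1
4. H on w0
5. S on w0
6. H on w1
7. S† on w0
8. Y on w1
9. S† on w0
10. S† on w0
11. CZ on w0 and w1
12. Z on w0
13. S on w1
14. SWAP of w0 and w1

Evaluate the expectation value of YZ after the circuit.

The expectation value of YZ is 1.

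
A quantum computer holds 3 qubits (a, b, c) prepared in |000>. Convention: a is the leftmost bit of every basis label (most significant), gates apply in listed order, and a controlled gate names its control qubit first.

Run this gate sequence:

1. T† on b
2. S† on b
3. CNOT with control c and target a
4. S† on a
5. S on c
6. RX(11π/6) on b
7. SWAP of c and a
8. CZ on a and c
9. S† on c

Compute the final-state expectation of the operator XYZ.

In the final state, XYZ has expectation 0.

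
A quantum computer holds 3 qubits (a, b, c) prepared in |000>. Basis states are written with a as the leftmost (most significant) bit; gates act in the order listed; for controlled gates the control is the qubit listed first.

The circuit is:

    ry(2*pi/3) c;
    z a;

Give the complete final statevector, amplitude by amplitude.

The resulting statevector has amplitude 1/2 on |000>, sqrt(3)/2 on |001>, and 0 on every other basis state.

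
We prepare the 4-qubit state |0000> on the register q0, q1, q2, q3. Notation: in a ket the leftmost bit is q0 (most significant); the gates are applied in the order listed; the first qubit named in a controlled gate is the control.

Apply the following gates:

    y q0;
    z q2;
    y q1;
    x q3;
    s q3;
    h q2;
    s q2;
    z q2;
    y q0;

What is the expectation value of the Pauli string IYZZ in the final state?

The observable IYZZ averages to 0.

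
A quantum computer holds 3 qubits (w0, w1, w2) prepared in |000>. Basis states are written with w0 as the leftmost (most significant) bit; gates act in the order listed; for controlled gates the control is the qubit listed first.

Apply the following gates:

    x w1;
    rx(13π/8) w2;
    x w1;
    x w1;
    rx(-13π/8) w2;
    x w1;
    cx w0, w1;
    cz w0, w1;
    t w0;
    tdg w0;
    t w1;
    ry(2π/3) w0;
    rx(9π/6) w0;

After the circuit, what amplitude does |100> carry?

|100> carries amplitude -sqrt(6)/4 - sqrt(2)*I/4 in the final state.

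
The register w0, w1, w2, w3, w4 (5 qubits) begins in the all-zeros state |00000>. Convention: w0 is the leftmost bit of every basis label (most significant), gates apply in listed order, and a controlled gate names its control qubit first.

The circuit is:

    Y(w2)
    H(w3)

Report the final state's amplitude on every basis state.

After the circuit, the state carries amplitude sqrt(2)*I/2 on |00100>, sqrt(2)*I/2 on |00110>, and 0 on every other basis state.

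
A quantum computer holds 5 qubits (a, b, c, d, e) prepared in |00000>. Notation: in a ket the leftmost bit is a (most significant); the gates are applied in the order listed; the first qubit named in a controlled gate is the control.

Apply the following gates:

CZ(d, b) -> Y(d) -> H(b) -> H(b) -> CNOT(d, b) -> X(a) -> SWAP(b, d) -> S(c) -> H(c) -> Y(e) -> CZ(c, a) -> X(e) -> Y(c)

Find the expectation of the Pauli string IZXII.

In the final state, IZXII has expectation -1. Key observation: the block from step 3 through step 4 cancels to the identity and can be dropped.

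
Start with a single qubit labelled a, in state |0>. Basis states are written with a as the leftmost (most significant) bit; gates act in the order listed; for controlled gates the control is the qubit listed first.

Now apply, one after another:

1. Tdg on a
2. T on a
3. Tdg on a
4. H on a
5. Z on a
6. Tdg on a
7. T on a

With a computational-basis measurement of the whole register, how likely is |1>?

Outcome |1> occurs with probability 1/2.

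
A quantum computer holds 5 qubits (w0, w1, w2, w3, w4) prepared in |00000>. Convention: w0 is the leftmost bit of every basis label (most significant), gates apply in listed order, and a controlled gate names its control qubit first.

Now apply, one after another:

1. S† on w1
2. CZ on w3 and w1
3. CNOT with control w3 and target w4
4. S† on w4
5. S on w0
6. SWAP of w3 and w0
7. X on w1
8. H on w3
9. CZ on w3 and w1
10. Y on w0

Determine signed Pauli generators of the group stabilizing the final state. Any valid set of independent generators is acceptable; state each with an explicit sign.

The final state is stabilized by the group generated by -IIIXI, -ZIIII, -IZIII, +IIZII, +IIIIZ; other independent generating sets are equally valid.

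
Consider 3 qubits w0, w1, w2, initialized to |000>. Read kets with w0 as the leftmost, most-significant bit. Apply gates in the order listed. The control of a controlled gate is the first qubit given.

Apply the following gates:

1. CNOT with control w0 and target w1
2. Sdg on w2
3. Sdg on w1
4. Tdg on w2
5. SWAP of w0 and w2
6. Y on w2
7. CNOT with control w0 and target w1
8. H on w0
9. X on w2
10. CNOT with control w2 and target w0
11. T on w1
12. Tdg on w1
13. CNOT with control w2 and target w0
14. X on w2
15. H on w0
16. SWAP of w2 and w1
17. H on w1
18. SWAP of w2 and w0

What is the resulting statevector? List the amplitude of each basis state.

The final amplitudes are sqrt(2)*I/2 on |000>, -sqrt(2)*I/2 on |010>, and 0 on every other basis state. Key observation: gates 8-15 undo each other exactly, leaving only the rest of the circuit to track.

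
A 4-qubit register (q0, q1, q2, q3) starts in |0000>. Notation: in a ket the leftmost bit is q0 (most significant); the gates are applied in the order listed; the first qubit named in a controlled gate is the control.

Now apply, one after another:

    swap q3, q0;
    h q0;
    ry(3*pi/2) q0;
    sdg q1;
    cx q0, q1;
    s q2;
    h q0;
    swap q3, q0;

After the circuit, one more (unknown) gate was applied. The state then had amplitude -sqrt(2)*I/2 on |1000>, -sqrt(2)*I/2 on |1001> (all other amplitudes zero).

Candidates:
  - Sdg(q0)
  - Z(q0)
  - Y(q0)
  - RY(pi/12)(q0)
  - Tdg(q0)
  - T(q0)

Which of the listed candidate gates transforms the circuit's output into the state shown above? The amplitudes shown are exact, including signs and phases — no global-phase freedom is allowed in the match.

It was Y(q0) that produced the state shown.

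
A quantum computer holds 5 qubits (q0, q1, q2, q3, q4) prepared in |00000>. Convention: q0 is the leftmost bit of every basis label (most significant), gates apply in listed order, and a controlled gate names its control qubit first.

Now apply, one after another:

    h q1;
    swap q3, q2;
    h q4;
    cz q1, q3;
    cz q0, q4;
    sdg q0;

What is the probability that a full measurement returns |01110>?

A full measurement returns |01110> with probability 0.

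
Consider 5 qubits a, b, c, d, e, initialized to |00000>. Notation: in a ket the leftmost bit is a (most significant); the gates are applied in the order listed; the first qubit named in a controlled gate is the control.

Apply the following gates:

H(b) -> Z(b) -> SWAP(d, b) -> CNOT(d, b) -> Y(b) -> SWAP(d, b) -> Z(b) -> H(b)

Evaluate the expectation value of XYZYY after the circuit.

The observable XYZYY averages to 0.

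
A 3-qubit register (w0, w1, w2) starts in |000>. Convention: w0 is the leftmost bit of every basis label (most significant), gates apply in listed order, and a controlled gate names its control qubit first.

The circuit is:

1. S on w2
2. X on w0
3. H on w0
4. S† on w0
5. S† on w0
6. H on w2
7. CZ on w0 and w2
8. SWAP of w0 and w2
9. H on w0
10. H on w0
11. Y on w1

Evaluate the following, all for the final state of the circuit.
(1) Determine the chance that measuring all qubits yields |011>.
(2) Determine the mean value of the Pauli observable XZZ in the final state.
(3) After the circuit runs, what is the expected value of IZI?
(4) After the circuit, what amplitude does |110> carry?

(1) A full measurement returns |011> with probability 1/4.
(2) In the final state, XZZ has expectation -1.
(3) The expectation value of IZI is -1.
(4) The amplitude on |110> is I/2.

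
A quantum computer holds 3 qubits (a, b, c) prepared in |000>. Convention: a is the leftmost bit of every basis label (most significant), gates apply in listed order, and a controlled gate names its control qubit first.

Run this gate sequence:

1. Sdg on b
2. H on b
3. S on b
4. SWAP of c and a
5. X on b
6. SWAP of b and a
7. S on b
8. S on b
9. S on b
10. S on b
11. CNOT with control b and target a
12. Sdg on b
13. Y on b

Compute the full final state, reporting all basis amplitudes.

The resulting statevector has amplitude -sqrt(2)/2 on |010>, sqrt(2)*I/2 on |110>, and 0 on every other basis state.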